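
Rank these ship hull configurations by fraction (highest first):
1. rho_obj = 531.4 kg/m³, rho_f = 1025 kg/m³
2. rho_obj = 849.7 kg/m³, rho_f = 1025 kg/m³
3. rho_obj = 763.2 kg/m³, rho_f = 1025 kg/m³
Case 1: fraction = 0.5184
Case 2: fraction = 0.829
Case 3: fraction = 0.7446
Ranking (highest first): 2, 3, 1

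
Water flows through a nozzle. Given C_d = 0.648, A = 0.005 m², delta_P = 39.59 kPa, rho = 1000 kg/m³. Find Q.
Formula: Q = C_d A \sqrt{\frac{2 \Delta P}{\rho}}
Q = 0.648·0.005·√(2·(39.59·1000)/1000)·1000 = 28.83 L/s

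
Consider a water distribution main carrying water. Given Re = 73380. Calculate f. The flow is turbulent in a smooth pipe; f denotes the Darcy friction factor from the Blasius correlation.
Formula: f = \frac{0.316}{Re^{0.25}}
f = 0.316/73380^0.25 = 0.0192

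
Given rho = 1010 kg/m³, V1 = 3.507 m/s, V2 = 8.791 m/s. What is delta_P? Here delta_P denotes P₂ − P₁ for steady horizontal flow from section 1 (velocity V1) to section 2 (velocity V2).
Formula: \Delta P = \frac{1}{2} \rho (V_1^2 - V_2^2)
delta_P = 0.5·1010·(3.507² − 8.791²)/1000 = -32.82 kPa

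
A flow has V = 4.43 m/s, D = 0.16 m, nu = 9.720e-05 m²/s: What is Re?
Formula: Re = \frac{V D}{\nu}
Re = 4.43·0.16/9.720e-05 = 7292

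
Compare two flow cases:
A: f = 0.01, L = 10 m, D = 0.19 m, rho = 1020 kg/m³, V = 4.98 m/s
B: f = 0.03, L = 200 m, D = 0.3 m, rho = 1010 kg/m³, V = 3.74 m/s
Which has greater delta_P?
delta_P(A) = 6.657 kPa, delta_P(B) = 141.3 kPa. Answer: B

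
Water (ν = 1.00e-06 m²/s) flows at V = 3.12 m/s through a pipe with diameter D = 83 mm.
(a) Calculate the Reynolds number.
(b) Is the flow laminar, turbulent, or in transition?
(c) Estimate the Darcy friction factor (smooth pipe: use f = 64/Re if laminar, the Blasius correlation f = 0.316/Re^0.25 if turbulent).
(a) Re = V·D/ν = 3.12·0.083/1.00e-06 = 258960
(b) Flow regime: turbulent (Re > 4000)
(c) Friction factor: f = 0.316/Re^0.25 = 0.316/258960^0.25 = 0.01401 (Blasius is strictly valid for Re ≲ 1e5; used here as the smooth-pipe estimate the problem specifies)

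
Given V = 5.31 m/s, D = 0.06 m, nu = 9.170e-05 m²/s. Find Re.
Formula: Re = \frac{V D}{\nu}
Re = 5.31·0.06/9.170e-05 = 3474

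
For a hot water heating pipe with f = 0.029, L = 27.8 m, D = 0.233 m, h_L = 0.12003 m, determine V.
Formula: h_L = f \frac{L}{D} \frac{V^2}{2g}
Substituting knowns: 0.12003 = 0.029·(27.8/0.233)·V²/(2·9.81)
Solving for V: V = √(0.12003·2·9.81/(0.029·(27.8/0.233))) = 0.825 m/s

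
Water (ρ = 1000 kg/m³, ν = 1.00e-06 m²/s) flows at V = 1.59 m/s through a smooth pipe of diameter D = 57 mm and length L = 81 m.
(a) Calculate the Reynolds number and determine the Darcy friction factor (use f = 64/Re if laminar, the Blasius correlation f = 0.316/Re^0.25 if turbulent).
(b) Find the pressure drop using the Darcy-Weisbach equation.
(a) Re = V·D/ν = 1.59·0.057/1.00e-06 = 90630 → turbulent (Re > 4000); f = 0.316/Re^0.25 = 0.316/90630^0.25 = 0.018212
(b) Darcy-Weisbach: ΔP = f·(L/D)·½ρV²/1000 = 0.018212·(81/0.057)·½·1000·1.59²/1000 = 32.71 kPa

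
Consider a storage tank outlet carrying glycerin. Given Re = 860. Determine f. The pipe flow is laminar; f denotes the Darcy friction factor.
Formula: f = \frac{64}{Re}
f = 64/860 = 0.07442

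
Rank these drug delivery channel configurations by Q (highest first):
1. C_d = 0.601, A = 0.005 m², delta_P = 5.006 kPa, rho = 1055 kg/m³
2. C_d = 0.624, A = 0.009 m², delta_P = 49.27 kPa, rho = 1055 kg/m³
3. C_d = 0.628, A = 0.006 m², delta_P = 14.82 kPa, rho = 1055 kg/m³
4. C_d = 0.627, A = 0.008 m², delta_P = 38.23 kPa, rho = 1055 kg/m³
Case 1: Q = 9.257 L/s
Case 2: Q = 54.28 L/s
Case 3: Q = 19.97 L/s
Case 4: Q = 42.7 L/s
Ranking (highest first): 2, 4, 3, 1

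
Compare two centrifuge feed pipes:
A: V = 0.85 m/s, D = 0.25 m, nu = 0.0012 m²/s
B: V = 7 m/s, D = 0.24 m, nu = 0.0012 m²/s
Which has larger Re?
Re(A) = 177.1, Re(B) = 1400. Answer: B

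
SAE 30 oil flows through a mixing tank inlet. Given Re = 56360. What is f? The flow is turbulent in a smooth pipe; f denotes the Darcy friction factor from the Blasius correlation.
Formula: f = \frac{0.316}{Re^{0.25}}
f = 0.316/56360^0.25 = 0.02051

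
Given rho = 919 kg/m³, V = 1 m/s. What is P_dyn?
Formula: P_{dyn} = \frac{1}{2} \rho V^2
P_dyn = 0.5·919·1²/1000 = 0.4595 kPa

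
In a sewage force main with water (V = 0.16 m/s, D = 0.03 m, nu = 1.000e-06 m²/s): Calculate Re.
Formula: Re = \frac{V D}{\nu}
Re = 0.16·0.03/1.000e-06 = 4800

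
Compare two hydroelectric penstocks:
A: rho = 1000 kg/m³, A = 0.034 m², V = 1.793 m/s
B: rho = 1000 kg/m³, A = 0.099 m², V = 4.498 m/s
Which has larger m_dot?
m_dot(A) = 60.96 kg/s, m_dot(B) = 445.3 kg/s. Answer: B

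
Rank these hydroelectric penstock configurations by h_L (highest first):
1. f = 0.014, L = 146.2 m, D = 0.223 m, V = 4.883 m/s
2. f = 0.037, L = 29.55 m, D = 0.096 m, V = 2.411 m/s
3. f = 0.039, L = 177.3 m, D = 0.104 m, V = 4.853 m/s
Case 1: h_L = 11.15 m
Case 2: h_L = 3.374 m
Case 3: h_L = 79.81 m
Ranking (highest first): 3, 1, 2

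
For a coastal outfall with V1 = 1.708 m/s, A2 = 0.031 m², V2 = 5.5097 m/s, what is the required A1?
Formula: V_2 = \frac{A_1 V_1}{A_2}
Substituting knowns: 5.5097 = A1·1.708/0.031
Solving for A1: A1 = 5.5097·0.031/1.708 = 0.1 m²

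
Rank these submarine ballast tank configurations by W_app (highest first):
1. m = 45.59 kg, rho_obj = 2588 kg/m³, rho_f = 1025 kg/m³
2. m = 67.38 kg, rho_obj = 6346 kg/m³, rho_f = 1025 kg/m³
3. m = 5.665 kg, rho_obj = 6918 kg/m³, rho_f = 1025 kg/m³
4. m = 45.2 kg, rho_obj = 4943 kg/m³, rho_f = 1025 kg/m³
Case 1: W_app = 270.1 N
Case 2: W_app = 554.2 N
Case 3: W_app = 47.34 N
Case 4: W_app = 351.5 N
Ranking (highest first): 2, 4, 1, 3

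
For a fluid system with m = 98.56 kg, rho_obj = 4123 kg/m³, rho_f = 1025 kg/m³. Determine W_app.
Formula: W_{app} = mg\left(1 - \frac{\rho_f}{\rho_{obj}}\right)
W_app = 98.56·9.81·(1 − 1025/4123) = 726.5 N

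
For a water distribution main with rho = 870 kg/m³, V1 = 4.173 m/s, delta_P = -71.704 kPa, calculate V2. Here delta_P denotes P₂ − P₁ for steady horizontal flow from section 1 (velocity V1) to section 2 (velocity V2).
Formula: \Delta P = \frac{1}{2} \rho (V_1^2 - V_2^2)
Substituting knowns: -71.704 = 0.5·870·(4.173² − V2²)/1000
Solving for V2: V2 = √(4.173² − 2·(-71.704·1000)/870) = 13.5 m/s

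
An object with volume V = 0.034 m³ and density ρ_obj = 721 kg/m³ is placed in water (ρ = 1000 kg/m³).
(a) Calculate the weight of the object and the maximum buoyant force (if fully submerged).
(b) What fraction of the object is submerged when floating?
(a) W=rho_obj*g*V=721*9.81*0.034=240.5 N; F_B(max)=rho*g*V=1000*9.81*0.034=333.5 N
(b) Floating fraction=rho_obj/rho=721/1000=0.721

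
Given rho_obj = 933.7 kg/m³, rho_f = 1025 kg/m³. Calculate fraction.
Formula: f_{sub} = \frac{\rho_{obj}}{\rho_f}
fraction = 933.7/1025 = 0.9109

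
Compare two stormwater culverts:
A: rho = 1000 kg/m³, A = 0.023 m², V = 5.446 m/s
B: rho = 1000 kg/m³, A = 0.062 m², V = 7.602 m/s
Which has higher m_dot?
m_dot(A) = 125.3 kg/s, m_dot(B) = 471.3 kg/s. Answer: B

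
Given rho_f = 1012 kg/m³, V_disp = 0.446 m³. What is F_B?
Formula: F_B = \rho_f g V_{disp}
F_B = 1012·9.81·0.446 = 4428 N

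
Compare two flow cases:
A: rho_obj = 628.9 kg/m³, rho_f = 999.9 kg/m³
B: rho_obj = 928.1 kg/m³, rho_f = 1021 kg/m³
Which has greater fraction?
fraction(A) = 0.629, fraction(B) = 0.909. Answer: B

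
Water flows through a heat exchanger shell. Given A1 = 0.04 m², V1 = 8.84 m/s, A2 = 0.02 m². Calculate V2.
Formula: V_2 = \frac{A_1 V_1}{A_2}
V2 = 0.04·8.84/0.02 = 17.68 m/s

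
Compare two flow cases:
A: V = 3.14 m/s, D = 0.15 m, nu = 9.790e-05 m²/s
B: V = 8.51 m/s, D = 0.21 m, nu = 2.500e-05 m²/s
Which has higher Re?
Re(A) = 4811, Re(B) = 71484. Answer: B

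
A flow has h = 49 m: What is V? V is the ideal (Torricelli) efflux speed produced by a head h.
Formula: V = \sqrt{2 g h}
V = √(2·9.81·49) = 31.01 m/s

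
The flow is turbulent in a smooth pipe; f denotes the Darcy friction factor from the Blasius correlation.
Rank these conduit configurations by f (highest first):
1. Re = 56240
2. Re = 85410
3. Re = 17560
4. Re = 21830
Case 1: f = 0.02052
Case 2: f = 0.01848
Case 3: f = 0.02745
Case 4: f = 0.026
Ranking (highest first): 3, 4, 1, 2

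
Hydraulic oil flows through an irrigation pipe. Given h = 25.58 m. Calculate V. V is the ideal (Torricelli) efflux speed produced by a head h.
Formula: V = \sqrt{2 g h}
V = √(2·9.81·25.58) = 22.4 m/s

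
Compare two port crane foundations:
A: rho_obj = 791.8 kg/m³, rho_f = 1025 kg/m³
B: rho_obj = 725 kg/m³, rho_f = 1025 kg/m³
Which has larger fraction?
fraction(A) = 0.7725, fraction(B) = 0.7073. Answer: A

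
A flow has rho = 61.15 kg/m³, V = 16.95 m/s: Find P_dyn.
Formula: P_{dyn} = \frac{1}{2} \rho V^2
P_dyn = 0.5·61.15·16.95²/1000 = 8.784 kPa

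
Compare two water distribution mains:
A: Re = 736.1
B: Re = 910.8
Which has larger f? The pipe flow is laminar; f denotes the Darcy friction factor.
f(A) = 0.08694, f(B) = 0.07027. Answer: A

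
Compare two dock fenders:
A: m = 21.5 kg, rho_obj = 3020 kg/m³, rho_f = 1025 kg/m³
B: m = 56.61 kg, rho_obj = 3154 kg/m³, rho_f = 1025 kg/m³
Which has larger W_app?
W_app(A) = 139.3 N, W_app(B) = 374.9 N. Answer: B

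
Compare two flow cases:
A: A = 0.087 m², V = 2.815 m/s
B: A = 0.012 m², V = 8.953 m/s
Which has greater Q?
Q(A) = 244.9 L/s, Q(B) = 107.4 L/s. Answer: A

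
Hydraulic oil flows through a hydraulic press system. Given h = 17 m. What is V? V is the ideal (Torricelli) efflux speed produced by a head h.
Formula: V = \sqrt{2 g h}
V = √(2·9.81·17) = 18.26 m/s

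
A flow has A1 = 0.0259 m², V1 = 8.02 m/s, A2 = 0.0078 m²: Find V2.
Formula: V_2 = \frac{A_1 V_1}{A_2}
V2 = 0.0259·8.02/0.0078 = 26.63 m/s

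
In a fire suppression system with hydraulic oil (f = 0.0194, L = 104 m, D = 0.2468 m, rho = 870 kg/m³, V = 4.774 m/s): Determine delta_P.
Formula: \Delta P = f \frac{L}{D} \frac{\rho V^2}{2}
delta_P = 0.0194·(104/0.2468)·0.5·870·4.774²/1000 = 81.05 kPa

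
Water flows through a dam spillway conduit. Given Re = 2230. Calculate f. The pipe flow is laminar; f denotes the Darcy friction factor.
Formula: f = \frac{64}{Re}
f = 64/2230 = 0.0287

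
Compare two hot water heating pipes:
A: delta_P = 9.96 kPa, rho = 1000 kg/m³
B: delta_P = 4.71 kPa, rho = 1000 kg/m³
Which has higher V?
V(A) = 4.463 m/s, V(B) = 3.069 m/s. Answer: A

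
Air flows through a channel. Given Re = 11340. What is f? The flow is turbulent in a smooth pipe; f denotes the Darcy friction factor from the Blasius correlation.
Formula: f = \frac{0.316}{Re^{0.25}}
f = 0.316/11340^0.25 = 0.03062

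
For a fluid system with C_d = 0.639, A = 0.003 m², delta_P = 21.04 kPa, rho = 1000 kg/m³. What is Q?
Formula: Q = C_d A \sqrt{\frac{2 \Delta P}{\rho}}
Q = 0.639·0.003·√(2·(21.04·1000)/1000)·1000 = 12.44 L/s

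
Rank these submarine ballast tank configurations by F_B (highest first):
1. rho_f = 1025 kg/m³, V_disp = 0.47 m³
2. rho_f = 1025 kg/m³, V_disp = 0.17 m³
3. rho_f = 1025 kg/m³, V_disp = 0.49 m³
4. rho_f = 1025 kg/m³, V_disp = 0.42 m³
Case 1: F_B = 4726 N
Case 2: F_B = 1709 N
Case 3: F_B = 4927 N
Case 4: F_B = 4223 N
Ranking (highest first): 3, 1, 4, 2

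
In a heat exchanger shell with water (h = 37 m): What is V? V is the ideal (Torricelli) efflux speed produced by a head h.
Formula: V = \sqrt{2 g h}
V = √(2·9.81·37) = 26.94 m/s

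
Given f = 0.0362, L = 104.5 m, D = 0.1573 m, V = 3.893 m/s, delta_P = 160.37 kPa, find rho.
Formula: \Delta P = f \frac{L}{D} \frac{\rho V^2}{2}
Substituting knowns: 160.37 = 0.0362·(104.5/0.1573)·0.5·rho·3.893²/1000
Solving for rho: rho = (160.37·1000)/(0.0362·(104.5/0.1573)·0.5·3.893²) = 880 kg/m³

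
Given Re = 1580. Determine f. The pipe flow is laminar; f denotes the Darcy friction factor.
Formula: f = \frac{64}{Re}
f = 64/1580 = 0.04051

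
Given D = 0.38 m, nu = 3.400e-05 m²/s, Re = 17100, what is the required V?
Formula: Re = \frac{V D}{\nu}
Substituting knowns: 17100 = V·0.38/3.400e-05
Solving for V: V = 17100·3.400e-05/0.38 = 1.53 m/s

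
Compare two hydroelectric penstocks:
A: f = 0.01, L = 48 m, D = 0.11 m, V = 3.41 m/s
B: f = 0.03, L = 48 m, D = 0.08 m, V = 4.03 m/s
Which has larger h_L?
h_L(A) = 2.586 m, h_L(B) = 14.9 m. Answer: B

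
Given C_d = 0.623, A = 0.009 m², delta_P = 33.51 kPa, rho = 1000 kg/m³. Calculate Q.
Formula: Q = C_d A \sqrt{\frac{2 \Delta P}{\rho}}
Q = 0.623·0.009·√(2·(33.51·1000)/1000)·1000 = 45.9 L/s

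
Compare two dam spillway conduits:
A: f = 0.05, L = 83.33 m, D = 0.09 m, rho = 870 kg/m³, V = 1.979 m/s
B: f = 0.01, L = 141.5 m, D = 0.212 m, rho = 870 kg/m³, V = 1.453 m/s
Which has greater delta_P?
delta_P(A) = 78.87 kPa, delta_P(B) = 6.13 kPa. Answer: A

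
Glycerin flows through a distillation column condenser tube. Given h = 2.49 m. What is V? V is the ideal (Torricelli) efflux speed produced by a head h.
Formula: V = \sqrt{2 g h}
V = √(2·9.81·2.49) = 6.99 m/s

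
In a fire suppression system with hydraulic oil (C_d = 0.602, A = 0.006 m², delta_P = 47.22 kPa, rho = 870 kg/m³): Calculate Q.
Formula: Q = C_d A \sqrt{\frac{2 \Delta P}{\rho}}
Q = 0.602·0.006·√(2·(47.22·1000)/870)·1000 = 37.63 L/s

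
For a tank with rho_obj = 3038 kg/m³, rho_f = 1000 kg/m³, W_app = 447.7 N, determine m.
Formula: W_{app} = mg\left(1 - \frac{\rho_f}{\rho_{obj}}\right)
Substituting knowns: 447.7 = m·9.81·(1 − 1000/3038)
Solving for m: m = 447.7/(9.81·(1 − 1000/3038)) = 68.03 kg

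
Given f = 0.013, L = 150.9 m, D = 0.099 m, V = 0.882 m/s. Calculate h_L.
Formula: h_L = f \frac{L}{D} \frac{V^2}{2g}
h_L = 0.013·(150.9/0.099)·0.882²/(2·9.81) = 0.7857 m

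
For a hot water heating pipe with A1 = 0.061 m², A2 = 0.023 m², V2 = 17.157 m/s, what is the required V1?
Formula: V_2 = \frac{A_1 V_1}{A_2}
Substituting knowns: 17.157 = 0.061·V1/0.023
Solving for V1: V1 = 17.157·0.023/0.061 = 6.469 m/s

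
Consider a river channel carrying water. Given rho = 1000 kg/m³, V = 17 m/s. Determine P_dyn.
Formula: P_{dyn} = \frac{1}{2} \rho V^2
P_dyn = 0.5·1000·17²/1000 = 144.5 kPa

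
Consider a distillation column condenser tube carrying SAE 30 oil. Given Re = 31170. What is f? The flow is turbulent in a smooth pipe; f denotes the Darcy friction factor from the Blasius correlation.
Formula: f = \frac{0.316}{Re^{0.25}}
f = 0.316/31170^0.25 = 0.02378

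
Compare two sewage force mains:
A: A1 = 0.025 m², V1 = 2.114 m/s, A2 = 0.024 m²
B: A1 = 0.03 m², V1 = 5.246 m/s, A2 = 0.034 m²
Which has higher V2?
V2(A) = 2.202 m/s, V2(B) = 4.629 m/s. Answer: B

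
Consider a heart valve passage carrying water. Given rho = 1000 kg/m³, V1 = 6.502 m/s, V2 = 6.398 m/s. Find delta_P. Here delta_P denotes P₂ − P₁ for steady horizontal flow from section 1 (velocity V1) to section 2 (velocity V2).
Formula: \Delta P = \frac{1}{2} \rho (V_1^2 - V_2^2)
delta_P = 0.5·1000·(6.502² − 6.398²)/1000 = 0.6708 kPa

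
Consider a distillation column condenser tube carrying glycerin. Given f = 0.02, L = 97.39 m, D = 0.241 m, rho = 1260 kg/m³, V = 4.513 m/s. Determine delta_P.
Formula: \Delta P = f \frac{L}{D} \frac{\rho V^2}{2}
delta_P = 0.02·(97.39/0.241)·0.5·1260·4.513²/1000 = 103.7 kPa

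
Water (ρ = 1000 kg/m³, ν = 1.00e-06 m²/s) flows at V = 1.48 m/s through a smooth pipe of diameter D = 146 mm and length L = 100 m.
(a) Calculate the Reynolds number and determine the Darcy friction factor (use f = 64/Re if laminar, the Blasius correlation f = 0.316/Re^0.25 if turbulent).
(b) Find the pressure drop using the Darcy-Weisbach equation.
(a) Re = V·D/ν = 1.48·0.146/1.00e-06 = 216080 → turbulent (Re > 4000); f = 0.316/Re^0.25 = 0.316/216080^0.25 = 0.014657 (Blasius is strictly valid for Re ≲ 1e5; used here as the smooth-pipe estimate the problem specifies)
(b) Darcy-Weisbach: ΔP = f·(L/D)·½ρV²/1000 = 0.014657·(100/0.146)·½·1000·1.48²/1000 = 10.99 kPa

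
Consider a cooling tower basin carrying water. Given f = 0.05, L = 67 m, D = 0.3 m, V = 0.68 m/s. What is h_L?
Formula: h_L = f \frac{L}{D} \frac{V^2}{2g}
h_L = 0.05·(67/0.3)·0.68²/(2·9.81) = 0.2632 m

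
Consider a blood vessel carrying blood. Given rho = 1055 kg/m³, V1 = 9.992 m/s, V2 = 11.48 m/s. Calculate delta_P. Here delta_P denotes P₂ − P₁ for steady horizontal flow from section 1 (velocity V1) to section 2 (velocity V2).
Formula: \Delta P = \frac{1}{2} \rho (V_1^2 - V_2^2)
delta_P = 0.5·1055·(9.992² − 11.48²)/1000 = -16.85 kPa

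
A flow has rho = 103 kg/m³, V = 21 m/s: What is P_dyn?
Formula: P_{dyn} = \frac{1}{2} \rho V^2
P_dyn = 0.5·103·21²/1000 = 22.71 kPa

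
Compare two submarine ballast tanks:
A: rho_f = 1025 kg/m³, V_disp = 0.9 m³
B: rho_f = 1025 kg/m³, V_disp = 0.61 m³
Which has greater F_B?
F_B(A) = 9050 N, F_B(B) = 6134 N. Answer: A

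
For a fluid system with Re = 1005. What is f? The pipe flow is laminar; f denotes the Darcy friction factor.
Formula: f = \frac{64}{Re}
f = 64/1005 = 0.06368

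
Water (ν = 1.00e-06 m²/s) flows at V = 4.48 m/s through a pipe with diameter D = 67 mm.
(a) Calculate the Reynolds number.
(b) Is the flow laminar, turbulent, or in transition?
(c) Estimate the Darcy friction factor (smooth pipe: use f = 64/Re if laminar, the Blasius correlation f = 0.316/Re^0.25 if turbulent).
(a) Re = V·D/ν = 4.48·0.067/1.00e-06 = 300160
(b) Flow regime: turbulent (Re > 4000)
(c) Friction factor: f = 0.316/Re^0.25 = 0.316/300160^0.25 = 0.0135 (Blasius is strictly valid for Re ≲ 1e5; used here as the smooth-pipe estimate the problem specifies)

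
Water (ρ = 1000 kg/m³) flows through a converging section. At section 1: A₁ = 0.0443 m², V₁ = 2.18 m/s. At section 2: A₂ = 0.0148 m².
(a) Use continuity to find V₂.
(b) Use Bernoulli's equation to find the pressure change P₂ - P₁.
(a) Continuity: A₁V₁=A₂V₂ -> V₂=A₁V₁/A₂=0.0443*2.18/0.0148=6.53 m/s
(b) Bernoulli: P₂-P₁=0.5*rho*(V₁^2-V₂^2)/1000=0.5*1000*(2.18^2-6.53^2)/1000=-18.94 kPa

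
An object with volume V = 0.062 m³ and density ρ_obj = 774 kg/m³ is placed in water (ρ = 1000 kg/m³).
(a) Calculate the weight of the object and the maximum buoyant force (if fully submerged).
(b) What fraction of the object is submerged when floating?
(a) W=rho_obj*g*V=774*9.81*0.062=470.8 N; F_B(max)=rho*g*V=1000*9.81*0.062=608.2 N
(b) Floating fraction=rho_obj/rho=774/1000=0.774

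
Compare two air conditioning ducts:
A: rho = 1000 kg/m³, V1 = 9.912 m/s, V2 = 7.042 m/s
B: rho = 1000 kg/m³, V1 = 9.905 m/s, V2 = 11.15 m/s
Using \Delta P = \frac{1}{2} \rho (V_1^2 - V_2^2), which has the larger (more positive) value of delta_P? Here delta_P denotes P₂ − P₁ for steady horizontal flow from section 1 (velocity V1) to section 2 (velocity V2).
delta_P(A) = 24.33 kPa, delta_P(B) = -13.11 kPa. Answer: A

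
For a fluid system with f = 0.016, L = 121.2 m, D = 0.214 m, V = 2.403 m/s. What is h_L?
Formula: h_L = f \frac{L}{D} \frac{V^2}{2g}
h_L = 0.016·(121.2/0.214)·2.403²/(2·9.81) = 2.667 m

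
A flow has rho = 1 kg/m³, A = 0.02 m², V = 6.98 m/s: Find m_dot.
Formula: \dot{m} = \rho A V
m_dot = 1·0.02·6.98 = 0.1396 kg/s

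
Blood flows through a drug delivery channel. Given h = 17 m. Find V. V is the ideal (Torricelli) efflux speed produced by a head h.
Formula: V = \sqrt{2 g h}
V = √(2·9.81·17) = 18.26 m/s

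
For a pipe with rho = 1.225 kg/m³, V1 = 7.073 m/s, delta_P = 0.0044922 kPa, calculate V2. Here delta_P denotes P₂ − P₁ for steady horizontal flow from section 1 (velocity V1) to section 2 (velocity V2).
Formula: \Delta P = \frac{1}{2} \rho (V_1^2 - V_2^2)
Substituting knowns: 0.0044922 = 0.5·1.225·(7.073² − V2²)/1000
Solving for V2: V2 = √(7.073² − 2·(0.0044922·1000)/1.225) = 6.534 m/s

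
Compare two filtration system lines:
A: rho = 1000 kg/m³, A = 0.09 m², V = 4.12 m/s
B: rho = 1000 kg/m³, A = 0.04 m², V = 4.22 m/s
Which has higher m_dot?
m_dot(A) = 370.8 kg/s, m_dot(B) = 168.8 kg/s. Answer: A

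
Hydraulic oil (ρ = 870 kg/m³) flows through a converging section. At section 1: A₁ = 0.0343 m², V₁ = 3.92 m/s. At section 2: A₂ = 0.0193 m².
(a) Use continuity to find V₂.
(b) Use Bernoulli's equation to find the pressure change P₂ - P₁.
(a) Continuity: A₁V₁=A₂V₂ -> V₂=A₁V₁/A₂=0.0343*3.92/0.0193=6.97 m/s
(b) Bernoulli: P₂-P₁=0.5*rho*(V₁^2-V₂^2)/1000=0.5*870*(3.92^2-6.97^2)/1000=-14.45 kPa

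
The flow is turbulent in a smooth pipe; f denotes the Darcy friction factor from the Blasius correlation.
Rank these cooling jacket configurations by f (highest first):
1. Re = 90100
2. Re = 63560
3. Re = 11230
Case 1: f = 0.01824
Case 2: f = 0.0199
Case 3: f = 0.0307
Ranking (highest first): 3, 2, 1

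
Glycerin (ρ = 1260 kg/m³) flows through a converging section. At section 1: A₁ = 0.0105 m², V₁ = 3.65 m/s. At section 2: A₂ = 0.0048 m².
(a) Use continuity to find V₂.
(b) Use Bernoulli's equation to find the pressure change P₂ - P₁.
(a) Continuity: A₁V₁=A₂V₂ -> V₂=A₁V₁/A₂=0.0105*3.65/0.0048=7.98 m/s
(b) Bernoulli: P₂-P₁=0.5*rho*(V₁^2-V₂^2)/1000=0.5*1260*(3.65^2-7.98^2)/1000=-31.73 kPa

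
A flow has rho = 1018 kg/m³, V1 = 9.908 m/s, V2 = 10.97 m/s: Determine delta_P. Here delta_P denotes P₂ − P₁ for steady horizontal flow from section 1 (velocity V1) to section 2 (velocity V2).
Formula: \Delta P = \frac{1}{2} \rho (V_1^2 - V_2^2)
delta_P = 0.5·1018·(9.908² − 10.97²)/1000 = -11.29 kPa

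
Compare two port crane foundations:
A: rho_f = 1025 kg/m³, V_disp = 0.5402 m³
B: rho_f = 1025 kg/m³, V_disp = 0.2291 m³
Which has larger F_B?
F_B(A) = 5432 N, F_B(B) = 2304 N. Answer: A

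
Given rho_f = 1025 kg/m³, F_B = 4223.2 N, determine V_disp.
Formula: F_B = \rho_f g V_{disp}
Substituting knowns: 4223.2 = 1025·9.81·V_disp
Solving for V_disp: V_disp = 4223.2/(1025·9.81) = 0.42 m³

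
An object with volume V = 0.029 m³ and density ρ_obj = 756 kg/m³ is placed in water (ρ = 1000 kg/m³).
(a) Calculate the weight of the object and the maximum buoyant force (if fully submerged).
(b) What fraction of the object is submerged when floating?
(a) W=rho_obj*g*V=756*9.81*0.029=215.1 N; F_B(max)=rho*g*V=1000*9.81*0.029=284.5 N
(b) Floating fraction=rho_obj/rho=756/1000=0.756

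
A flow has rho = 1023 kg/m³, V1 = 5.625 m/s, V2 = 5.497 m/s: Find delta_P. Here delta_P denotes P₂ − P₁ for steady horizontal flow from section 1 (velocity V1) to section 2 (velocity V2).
Formula: \Delta P = \frac{1}{2} \rho (V_1^2 - V_2^2)
delta_P = 0.5·1023·(5.625² − 5.497²)/1000 = 0.7282 kPa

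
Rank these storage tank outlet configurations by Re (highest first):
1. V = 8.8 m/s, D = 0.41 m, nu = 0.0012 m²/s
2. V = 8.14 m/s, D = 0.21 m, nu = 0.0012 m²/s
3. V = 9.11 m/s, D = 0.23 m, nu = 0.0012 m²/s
Case 1: Re = 3007
Case 2: Re = 1425
Case 3: Re = 1746
Ranking (highest first): 1, 3, 2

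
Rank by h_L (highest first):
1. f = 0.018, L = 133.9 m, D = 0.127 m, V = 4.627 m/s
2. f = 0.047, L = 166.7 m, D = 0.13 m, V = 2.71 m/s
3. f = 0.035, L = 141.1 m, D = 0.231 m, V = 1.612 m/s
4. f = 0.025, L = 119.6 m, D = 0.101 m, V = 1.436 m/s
Case 1: h_L = 20.71 m
Case 2: h_L = 22.56 m
Case 3: h_L = 2.831 m
Case 4: h_L = 3.111 m
Ranking (highest first): 2, 1, 4, 3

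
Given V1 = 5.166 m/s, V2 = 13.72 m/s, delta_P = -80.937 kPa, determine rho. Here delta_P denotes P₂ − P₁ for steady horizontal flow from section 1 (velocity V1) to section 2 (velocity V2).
Formula: \Delta P = \frac{1}{2} \rho (V_1^2 - V_2^2)
Substituting knowns: -80.937 = 0.5·rho·(5.166² − 13.72²)/1000
Solving for rho: rho = 2·(-80.937·1000)/(5.166² − 13.72²) = 1002 kg/m³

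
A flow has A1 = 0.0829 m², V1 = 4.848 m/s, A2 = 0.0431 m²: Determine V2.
Formula: V_2 = \frac{A_1 V_1}{A_2}
V2 = 0.0829·4.848/0.0431 = 9.325 m/s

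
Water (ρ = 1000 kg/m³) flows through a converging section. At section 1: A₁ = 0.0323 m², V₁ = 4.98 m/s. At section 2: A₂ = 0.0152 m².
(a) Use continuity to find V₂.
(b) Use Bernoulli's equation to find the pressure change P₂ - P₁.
(a) Continuity: A₁V₁=A₂V₂ -> V₂=A₁V₁/A₂=0.0323*4.98/0.0152=10.58 m/s
(b) Bernoulli: P₂-P₁=0.5*rho*(V₁^2-V₂^2)/1000=0.5*1000*(4.98^2-10.58^2)/1000=-43.57 kPa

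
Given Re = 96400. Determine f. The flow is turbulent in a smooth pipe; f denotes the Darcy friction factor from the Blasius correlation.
Formula: f = \frac{0.316}{Re^{0.25}}
f = 0.316/96400^0.25 = 0.01793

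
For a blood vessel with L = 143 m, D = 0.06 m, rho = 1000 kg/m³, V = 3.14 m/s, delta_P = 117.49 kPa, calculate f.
Formula: \Delta P = f \frac{L}{D} \frac{\rho V^2}{2}
Substituting knowns: 117.49 = f·(143/0.06)·0.5·1000·3.14²/1000
Solving for f: f = (117.49·1000)/((143/0.06)·0.5·1000·3.14²) = 0.01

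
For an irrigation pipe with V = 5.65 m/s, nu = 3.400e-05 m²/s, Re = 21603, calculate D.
Formula: Re = \frac{V D}{\nu}
Substituting knowns: 21603 = 5.65·D/3.400e-05
Solving for D: D = 21603·3.400e-05/5.65 = 0.13 m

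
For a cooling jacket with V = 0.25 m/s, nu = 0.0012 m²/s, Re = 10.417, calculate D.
Formula: Re = \frac{V D}{\nu}
Substituting knowns: 10.417 = 0.25·D/0.0012
Solving for D: D = 10.417·0.0012/0.25 = 0.05 m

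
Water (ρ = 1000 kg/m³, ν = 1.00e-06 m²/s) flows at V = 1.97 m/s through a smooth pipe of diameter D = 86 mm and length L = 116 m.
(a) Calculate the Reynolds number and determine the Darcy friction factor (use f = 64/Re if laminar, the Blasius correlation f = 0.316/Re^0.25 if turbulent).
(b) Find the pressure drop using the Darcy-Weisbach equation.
(a) Re = V·D/ν = 1.97·0.086/1.00e-06 = 169420 → turbulent (Re > 4000); f = 0.316/Re^0.25 = 0.316/169420^0.25 = 0.015576 (Blasius is strictly valid for Re ≲ 1e5; used here as the smooth-pipe estimate the problem specifies)
(b) Darcy-Weisbach: ΔP = f·(L/D)·½ρV²/1000 = 0.015576·(116/0.086)·½·1000·1.97²/1000 = 40.77 kPa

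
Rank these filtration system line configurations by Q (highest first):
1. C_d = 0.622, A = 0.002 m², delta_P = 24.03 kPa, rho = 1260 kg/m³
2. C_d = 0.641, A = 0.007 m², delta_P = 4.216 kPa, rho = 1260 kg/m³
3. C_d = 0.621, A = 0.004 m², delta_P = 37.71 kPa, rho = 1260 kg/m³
Case 1: Q = 7.683 L/s
Case 2: Q = 11.61 L/s
Case 3: Q = 19.22 L/s
Ranking (highest first): 3, 2, 1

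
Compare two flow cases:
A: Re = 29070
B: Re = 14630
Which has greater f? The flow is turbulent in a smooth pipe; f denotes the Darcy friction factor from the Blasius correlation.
f(A) = 0.0242, f(B) = 0.02873. Answer: B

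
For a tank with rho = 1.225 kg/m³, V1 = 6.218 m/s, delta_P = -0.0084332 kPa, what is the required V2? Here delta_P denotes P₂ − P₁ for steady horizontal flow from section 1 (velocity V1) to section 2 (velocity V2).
Formula: \Delta P = \frac{1}{2} \rho (V_1^2 - V_2^2)
Substituting knowns: -0.0084332 = 0.5·1.225·(6.218² − V2²)/1000
Solving for V2: V2 = √(6.218² − 2·(-0.0084332·1000)/1.225) = 7.241 m/s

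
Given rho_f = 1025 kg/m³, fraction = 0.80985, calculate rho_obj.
Formula: f_{sub} = \frac{\rho_{obj}}{\rho_f}
Substituting knowns: 0.80985 = rho_obj/1025
Solving for rho_obj: rho_obj = 0.80985·1025 = 830.1 kg/m³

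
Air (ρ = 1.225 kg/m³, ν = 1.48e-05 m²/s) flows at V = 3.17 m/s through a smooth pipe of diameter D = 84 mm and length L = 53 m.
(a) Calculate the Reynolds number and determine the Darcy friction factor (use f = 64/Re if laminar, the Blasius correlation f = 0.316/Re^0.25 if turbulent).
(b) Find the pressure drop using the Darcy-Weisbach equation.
(a) Re = V·D/ν = 3.17·0.084/1.48e-05 = 17992 → turbulent (Re > 4000); f = 0.316/Re^0.25 = 0.316/17992^0.25 = 0.027285
(b) Darcy-Weisbach: ΔP = f·(L/D)·½ρV²/1000 = 0.027285·(53/0.084)·½·1.225·3.17²/1000 = 0.106 kPa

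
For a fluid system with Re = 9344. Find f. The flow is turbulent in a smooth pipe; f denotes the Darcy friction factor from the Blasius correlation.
Formula: f = \frac{0.316}{Re^{0.25}}
f = 0.316/9344^0.25 = 0.03214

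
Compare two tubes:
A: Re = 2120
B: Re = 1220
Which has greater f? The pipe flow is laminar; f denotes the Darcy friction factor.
f(A) = 0.03019, f(B) = 0.05246. Answer: B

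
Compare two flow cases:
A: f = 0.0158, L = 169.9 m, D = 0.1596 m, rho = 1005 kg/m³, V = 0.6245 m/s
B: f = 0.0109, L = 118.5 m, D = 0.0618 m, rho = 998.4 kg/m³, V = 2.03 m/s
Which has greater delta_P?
delta_P(A) = 3.296 kPa, delta_P(B) = 43 kPa. Answer: B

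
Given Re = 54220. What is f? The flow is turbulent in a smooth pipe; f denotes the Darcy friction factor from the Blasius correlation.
Formula: f = \frac{0.316}{Re^{0.25}}
f = 0.316/54220^0.25 = 0.02071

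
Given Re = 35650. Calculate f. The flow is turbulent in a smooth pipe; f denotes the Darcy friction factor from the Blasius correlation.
Formula: f = \frac{0.316}{Re^{0.25}}
f = 0.316/35650^0.25 = 0.023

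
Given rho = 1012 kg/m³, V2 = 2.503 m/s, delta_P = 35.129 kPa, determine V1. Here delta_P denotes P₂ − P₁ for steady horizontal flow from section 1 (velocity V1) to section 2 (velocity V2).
Formula: \Delta P = \frac{1}{2} \rho (V_1^2 - V_2^2)
Substituting knowns: 35.129 = 0.5·1012·(V1² − 2.503²)/1000
Solving for V1: V1 = √(2.503² + 2·(35.129·1000)/1012) = 8.7 m/s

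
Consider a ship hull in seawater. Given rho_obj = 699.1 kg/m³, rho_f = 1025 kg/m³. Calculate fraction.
Formula: f_{sub} = \frac{\rho_{obj}}{\rho_f}
fraction = 699.1/1025 = 0.682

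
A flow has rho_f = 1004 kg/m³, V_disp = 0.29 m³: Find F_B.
Formula: F_B = \rho_f g V_{disp}
F_B = 1004·9.81·0.29 = 2856 N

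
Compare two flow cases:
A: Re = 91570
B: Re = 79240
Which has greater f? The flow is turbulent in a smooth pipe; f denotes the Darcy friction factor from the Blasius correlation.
f(A) = 0.01817, f(B) = 0.01883. Answer: B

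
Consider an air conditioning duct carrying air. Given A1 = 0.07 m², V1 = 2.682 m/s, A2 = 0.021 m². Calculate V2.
Formula: V_2 = \frac{A_1 V_1}{A_2}
V2 = 0.07·2.682/0.021 = 8.94 m/s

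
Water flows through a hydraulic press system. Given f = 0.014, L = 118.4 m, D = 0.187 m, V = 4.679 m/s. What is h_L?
Formula: h_L = f \frac{L}{D} \frac{V^2}{2g}
h_L = 0.014·(118.4/0.187)·4.679²/(2·9.81) = 9.891 m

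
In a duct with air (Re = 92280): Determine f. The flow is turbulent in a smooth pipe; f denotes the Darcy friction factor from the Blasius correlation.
Formula: f = \frac{0.316}{Re^{0.25}}
f = 0.316/92280^0.25 = 0.01813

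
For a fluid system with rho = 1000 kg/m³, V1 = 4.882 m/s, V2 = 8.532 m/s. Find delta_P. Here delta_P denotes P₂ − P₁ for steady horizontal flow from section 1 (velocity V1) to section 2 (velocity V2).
Formula: \Delta P = \frac{1}{2} \rho (V_1^2 - V_2^2)
delta_P = 0.5·1000·(4.882² − 8.532²)/1000 = -24.48 kPa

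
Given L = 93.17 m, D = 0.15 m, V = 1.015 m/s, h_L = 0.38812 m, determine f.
Formula: h_L = f \frac{L}{D} \frac{V^2}{2g}
Substituting knowns: 0.38812 = f·(93.17/0.15)·1.015²/(2·9.81)
Solving for f: f = 0.38812·2·9.81/((93.17/0.15)·1.015²) = 0.0119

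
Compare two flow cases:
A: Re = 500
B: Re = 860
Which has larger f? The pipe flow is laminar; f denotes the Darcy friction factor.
f(A) = 0.128, f(B) = 0.07442. Answer: A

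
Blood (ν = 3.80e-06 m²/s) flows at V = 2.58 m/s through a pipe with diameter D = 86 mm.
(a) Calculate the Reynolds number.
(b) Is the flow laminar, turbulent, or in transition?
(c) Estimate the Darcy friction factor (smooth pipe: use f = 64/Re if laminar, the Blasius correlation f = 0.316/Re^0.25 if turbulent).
(a) Re = V·D/ν = 2.58·0.086/3.80e-06 = 58389
(b) Flow regime: turbulent (Re > 4000)
(c) Friction factor: f = 0.316/Re^0.25 = 0.316/58389^0.25 = 0.02033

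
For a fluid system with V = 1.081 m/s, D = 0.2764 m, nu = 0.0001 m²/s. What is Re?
Formula: Re = \frac{V D}{\nu}
Re = 1.081·0.2764/0.0001 = 2988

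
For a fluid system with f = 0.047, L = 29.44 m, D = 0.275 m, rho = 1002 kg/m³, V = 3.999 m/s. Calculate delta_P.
Formula: \Delta P = f \frac{L}{D} \frac{\rho V^2}{2}
delta_P = 0.047·(29.44/0.275)·0.5·1002·3.999²/1000 = 40.31 kPa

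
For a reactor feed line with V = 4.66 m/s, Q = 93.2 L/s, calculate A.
Formula: Q = A V
Substituting knowns: 93.2 = A·4.66·1000
Solving for A: A = (93.2/1000)/4.66 = 0.02 m²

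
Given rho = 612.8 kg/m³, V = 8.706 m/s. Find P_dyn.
Formula: P_{dyn} = \frac{1}{2} \rho V^2
P_dyn = 0.5·612.8·8.706²/1000 = 23.22 kPa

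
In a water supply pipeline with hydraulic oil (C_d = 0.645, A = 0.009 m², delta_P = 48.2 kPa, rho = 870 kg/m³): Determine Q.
Formula: Q = C_d A \sqrt{\frac{2 \Delta P}{\rho}}
Q = 0.645·0.009·√(2·(48.2·1000)/870)·1000 = 61.11 L/s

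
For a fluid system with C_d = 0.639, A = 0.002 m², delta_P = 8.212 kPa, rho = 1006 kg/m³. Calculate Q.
Formula: Q = C_d A \sqrt{\frac{2 \Delta P}{\rho}}
Q = 0.639·0.002·√(2·(8.212·1000)/1006)·1000 = 5.164 L/s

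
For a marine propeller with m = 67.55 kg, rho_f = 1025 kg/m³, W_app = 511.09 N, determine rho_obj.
Formula: W_{app} = mg\left(1 - \frac{\rho_f}{\rho_{obj}}\right)
Substituting knowns: 511.09 = 67.55·9.81·(1 − 1025/rho_obj)
Solving for rho_obj: rho_obj = 1025/(1 − 511.09/(67.55·9.81)) = 4481 kg/m³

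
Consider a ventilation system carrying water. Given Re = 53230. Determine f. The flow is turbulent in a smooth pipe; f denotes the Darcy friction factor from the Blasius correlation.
Formula: f = \frac{0.316}{Re^{0.25}}
f = 0.316/53230^0.25 = 0.0208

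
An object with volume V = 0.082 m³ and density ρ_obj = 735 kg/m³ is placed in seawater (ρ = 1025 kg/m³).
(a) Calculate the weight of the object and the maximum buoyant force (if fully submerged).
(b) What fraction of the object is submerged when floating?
(a) W=rho_obj*g*V=735*9.81*0.082=591.2 N; F_B(max)=rho*g*V=1025*9.81*0.082=824.5 N
(b) Floating fraction=rho_obj/rho=735/1025=0.717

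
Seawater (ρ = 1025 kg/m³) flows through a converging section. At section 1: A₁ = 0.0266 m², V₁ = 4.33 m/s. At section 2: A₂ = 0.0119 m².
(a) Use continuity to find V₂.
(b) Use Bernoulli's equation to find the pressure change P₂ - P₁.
(a) Continuity: A₁V₁=A₂V₂ -> V₂=A₁V₁/A₂=0.0266*4.33/0.0119=9.68 m/s
(b) Bernoulli: P₂-P₁=0.5*rho*(V₁^2-V₂^2)/1000=0.5*1025*(4.33^2-9.68^2)/1000=-38.41 kPa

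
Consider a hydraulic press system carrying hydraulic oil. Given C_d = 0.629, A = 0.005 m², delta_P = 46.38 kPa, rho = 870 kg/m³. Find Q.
Formula: Q = C_d A \sqrt{\frac{2 \Delta P}{\rho}}
Q = 0.629·0.005·√(2·(46.38·1000)/870)·1000 = 32.47 L/s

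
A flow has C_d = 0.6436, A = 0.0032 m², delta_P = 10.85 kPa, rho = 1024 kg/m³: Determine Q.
Formula: Q = C_d A \sqrt{\frac{2 \Delta P}{\rho}}
Q = 0.6436·0.0032·√(2·(10.85·1000)/1024)·1000 = 9.481 L/s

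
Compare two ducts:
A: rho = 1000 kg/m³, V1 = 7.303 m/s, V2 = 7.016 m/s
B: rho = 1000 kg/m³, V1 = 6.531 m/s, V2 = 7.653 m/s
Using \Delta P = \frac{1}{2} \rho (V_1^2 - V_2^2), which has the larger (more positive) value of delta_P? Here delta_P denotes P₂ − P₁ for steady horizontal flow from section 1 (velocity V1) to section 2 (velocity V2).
delta_P(A) = 2.055 kPa, delta_P(B) = -7.957 kPa. Answer: A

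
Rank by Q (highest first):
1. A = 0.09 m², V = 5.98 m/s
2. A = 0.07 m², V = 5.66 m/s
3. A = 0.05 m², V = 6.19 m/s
Case 1: Q = 538.2 L/s
Case 2: Q = 396.2 L/s
Case 3: Q = 309.5 L/s
Ranking (highest first): 1, 2, 3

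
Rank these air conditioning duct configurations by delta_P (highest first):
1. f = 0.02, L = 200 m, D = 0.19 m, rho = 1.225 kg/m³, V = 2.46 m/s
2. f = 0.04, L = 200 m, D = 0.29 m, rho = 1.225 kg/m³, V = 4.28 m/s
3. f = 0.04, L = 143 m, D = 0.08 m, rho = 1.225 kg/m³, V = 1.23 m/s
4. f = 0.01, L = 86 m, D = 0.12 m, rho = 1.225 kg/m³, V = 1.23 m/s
Case 1: delta_P = 0.07803 kPa
Case 2: delta_P = 0.3095 kPa
Case 3: delta_P = 0.06626 kPa
Case 4: delta_P = 0.006641 kPa
Ranking (highest first): 2, 1, 3, 4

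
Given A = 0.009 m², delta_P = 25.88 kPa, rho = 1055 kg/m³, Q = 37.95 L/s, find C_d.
Formula: Q = C_d A \sqrt{\frac{2 \Delta P}{\rho}}
Substituting knowns: 37.95 = C_d·0.009·√(2·(25.88·1000)/1055)·1000
Solving for C_d: C_d = (37.95/1000)/(0.009·√(2·(25.88·1000)/1055)) = 0.602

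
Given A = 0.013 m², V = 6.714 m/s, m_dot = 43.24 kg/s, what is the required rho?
Formula: \dot{m} = \rho A V
Substituting knowns: 43.24 = rho·0.013·6.714
Solving for rho: rho = 43.24/(0.013·6.714) = 495.4 kg/m³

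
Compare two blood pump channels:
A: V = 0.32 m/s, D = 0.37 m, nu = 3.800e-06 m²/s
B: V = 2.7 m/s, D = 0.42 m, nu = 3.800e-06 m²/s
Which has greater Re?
Re(A) = 31158, Re(B) = 298421. Answer: B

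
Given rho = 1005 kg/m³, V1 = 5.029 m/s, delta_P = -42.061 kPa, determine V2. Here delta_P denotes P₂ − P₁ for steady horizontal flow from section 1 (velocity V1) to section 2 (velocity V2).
Formula: \Delta P = \frac{1}{2} \rho (V_1^2 - V_2^2)
Substituting knowns: -42.061 = 0.5·1005·(5.029² − V2²)/1000
Solving for V2: V2 = √(5.029² − 2·(-42.061·1000)/1005) = 10.44 m/s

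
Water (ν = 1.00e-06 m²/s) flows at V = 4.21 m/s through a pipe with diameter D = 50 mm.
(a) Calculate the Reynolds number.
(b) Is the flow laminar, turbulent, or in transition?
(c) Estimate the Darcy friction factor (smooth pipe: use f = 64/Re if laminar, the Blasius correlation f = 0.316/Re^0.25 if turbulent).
(a) Re = V·D/ν = 4.21·0.05/1.00e-06 = 210500
(b) Flow regime: turbulent (Re > 4000)
(c) Friction factor: f = 0.316/Re^0.25 = 0.316/210500^0.25 = 0.01475 (Blasius is strictly valid for Re ≲ 1e5; used here as the smooth-pipe estimate the problem specifies)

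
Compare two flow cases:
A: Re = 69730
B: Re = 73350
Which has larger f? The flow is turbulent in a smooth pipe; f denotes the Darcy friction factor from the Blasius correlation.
f(A) = 0.01945, f(B) = 0.0192. Answer: A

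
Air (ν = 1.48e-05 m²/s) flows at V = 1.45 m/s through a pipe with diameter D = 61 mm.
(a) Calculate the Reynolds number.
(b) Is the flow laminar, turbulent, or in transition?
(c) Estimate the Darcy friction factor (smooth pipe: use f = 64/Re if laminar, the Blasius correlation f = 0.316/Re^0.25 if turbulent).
(a) Re = V·D/ν = 1.45·0.061/1.48e-05 = 5976.4
(b) Flow regime: turbulent (Re > 4000)
(c) Friction factor: f = 0.316/Re^0.25 = 0.316/5976.4^0.25 = 0.03594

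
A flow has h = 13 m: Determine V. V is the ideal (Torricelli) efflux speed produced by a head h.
Formula: V = \sqrt{2 g h}
V = √(2·9.81·13) = 15.97 m/s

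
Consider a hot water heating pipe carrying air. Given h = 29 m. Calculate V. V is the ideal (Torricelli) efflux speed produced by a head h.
Formula: V = \sqrt{2 g h}
V = √(2·9.81·29) = 23.85 m/s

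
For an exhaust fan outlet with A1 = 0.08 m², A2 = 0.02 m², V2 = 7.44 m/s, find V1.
Formula: V_2 = \frac{A_1 V_1}{A_2}
Substituting knowns: 7.44 = 0.08·V1/0.02
Solving for V1: V1 = 7.44·0.02/0.08 = 1.86 m/s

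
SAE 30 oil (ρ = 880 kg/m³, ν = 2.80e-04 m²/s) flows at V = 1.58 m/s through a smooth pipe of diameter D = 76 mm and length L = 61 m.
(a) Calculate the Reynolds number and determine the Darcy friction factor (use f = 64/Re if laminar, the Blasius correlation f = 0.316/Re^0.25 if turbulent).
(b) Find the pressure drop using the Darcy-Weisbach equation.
(a) Re = V·D/ν = 1.58·0.076/2.80e-04 = 428.86 → laminar (Re < 2300); f = 64/Re = 64/428.86 = 0.14923
(b) Darcy-Weisbach: ΔP = f·(L/D)·½ρV²/1000 = 0.14923·(61/0.076)·½·880·1.58²/1000 = 131.6 kPa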